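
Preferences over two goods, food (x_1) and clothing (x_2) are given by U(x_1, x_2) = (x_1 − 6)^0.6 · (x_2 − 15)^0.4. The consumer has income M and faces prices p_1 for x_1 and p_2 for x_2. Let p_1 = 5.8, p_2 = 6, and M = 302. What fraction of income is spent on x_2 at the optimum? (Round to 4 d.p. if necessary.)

This is Cobb-Douglas in (x_1−6, x_2−15): tangency gives 0.6·p_2·(x_2−15) = 0.4·p_1·(x_1−6).
After buying the subsistence bundle (6, 15), a share 0.6 of the remaining income goes to x_1: x_1* = 6 + 0.6·(M − 6p_1 − 15p_2)/p_1.
Discretionary income = 302 − 6·5.8 − 15·6 = 177.2; x_1* = 6 + 0.6·177.2/5.8 = 24.331; x_2* = 15 + 0.4·177.2/6 = 26.8133.
Expenditure on x_2: 6·26.8133 = 160.88; share = 0.5327.

share on x_2 = 0.5327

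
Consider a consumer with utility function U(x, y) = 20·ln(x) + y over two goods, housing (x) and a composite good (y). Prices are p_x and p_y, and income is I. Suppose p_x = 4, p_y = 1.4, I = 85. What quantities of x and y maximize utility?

MU_x = 20/x, MU_y = 1. Tangency: 20/x = p_x/p_y.
So x*(p_x,p_y) = 20·p_y/p_x, independent of income; and y* = (I − 20·p_y)/p_y.
At the given prices: x* = 20·1.4/4 = 7, and y* = 40.7143.

x* = 7, y* = 40.7143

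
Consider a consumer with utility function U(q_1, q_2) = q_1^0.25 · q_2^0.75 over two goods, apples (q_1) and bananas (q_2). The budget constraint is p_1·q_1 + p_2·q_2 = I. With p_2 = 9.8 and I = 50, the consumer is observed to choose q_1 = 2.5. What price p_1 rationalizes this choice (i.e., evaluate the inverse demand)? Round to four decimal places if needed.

MU_q_1/MU_q_2 = (0.25·q_2)/(0.75·q_1); tangency sets this equal to p_1/p_2.
So 0.25·p_2·q_2 = 0.75·p_1·q_1; combined with the budget, a share 0.25 of income goes to q_1.
Demand: q_1*(p_1,p_2,I) = 0.25·I/p_1 and q_2* = 0.75·I/p_2.
Set q_1* = 2.5 in the demand function and solve for p_1: p_1 = 5.

p_1 = 5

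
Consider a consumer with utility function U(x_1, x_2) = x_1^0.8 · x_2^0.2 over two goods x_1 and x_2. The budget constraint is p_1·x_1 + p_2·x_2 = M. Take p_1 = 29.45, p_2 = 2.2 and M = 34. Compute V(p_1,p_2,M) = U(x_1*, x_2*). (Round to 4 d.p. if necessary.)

Demand: x_1*(p_1,p_2,M) = 0.8·M/p_1 and x_2* = 0.2·M/p_2.
At p_1=29.45, p_2=2.2, M=34: x_1* = 0.8·34/29.45 = 0.9236, x_2* = 3.0909.
Utility at the optimum: U(0.9236, 3.0909) = 1.176.

V = 1.176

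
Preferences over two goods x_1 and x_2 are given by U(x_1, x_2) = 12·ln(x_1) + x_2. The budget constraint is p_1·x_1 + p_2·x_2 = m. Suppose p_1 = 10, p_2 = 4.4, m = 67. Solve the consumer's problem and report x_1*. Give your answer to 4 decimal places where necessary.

So x_1*(p_1,p_2) = 12·p_2/p_1, independent of income; and x_2* = (m − 12·p_2)/p_2.
At the given prices: x_1* = 12·4.4/10 = 5.28.

x_1* = 5.28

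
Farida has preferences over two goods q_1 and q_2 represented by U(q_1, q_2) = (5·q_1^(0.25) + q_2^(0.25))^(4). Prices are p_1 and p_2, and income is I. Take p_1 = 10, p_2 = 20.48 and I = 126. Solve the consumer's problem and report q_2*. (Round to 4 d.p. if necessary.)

q_2* = 0.5188

MU_q_1 ∝ 5·q_1^(-0.75), MU_q_2 ∝ q_2^(-0.75), so MRS = 5·(q_2/q_1)^(0.75) = p_1/p_2.
Solve for the ratio: q_2/q_1 = [(1/5)·p_1/p_2]^(4/3).
With the ratio pinned down, the budget gives q_1* = I/(p_1 + p_2·(q_2/q_1)) and q_2* = (q_2/q_1)·q_1*.
Numerically q_2/q_1 = 0.044971, so q_1* = 126/(10 + 20.48·0.044971) = 11.5374 and q_2* = 0.044971·11.5374 = 0.5188.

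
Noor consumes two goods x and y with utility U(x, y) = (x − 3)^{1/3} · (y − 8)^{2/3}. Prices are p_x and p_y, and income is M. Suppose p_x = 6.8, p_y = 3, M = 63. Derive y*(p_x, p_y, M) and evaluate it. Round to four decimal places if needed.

After buying the subsistence bundle (3, 8), a share 1/3 of the remaining income goes to x: x* = 3 + 1/3·(M − 3p_x − 8p_y)/p_x.
Discretionary income = 63 − 3·6.8 − 8·3 = 18.6; y* = 8 + 2/3·18.6/3 = 12.1333.

y* = 12.1333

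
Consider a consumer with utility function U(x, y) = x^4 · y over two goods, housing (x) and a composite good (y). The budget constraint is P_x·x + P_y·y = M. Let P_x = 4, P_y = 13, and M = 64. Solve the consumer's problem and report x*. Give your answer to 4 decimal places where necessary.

At P_x=4, P_y=13, M=64: x* = 0.8·64/4 = 12.8.

x* = 12.8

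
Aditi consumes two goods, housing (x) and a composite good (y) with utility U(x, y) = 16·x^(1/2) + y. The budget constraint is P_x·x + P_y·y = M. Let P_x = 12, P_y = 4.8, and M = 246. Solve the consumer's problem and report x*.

Solve: √x = 8·P_y/P_x, so x*(P_x,P_y) = (8·P_y/P_x)², and y* = (M − P_x·x*)/P_y.
Plugging in: x* = (8·4.8/12)² = 10.24.

x* = 10.24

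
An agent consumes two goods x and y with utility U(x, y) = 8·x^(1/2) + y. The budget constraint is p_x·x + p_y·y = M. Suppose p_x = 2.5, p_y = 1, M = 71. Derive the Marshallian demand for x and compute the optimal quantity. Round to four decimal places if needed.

Utility is quasi-linear in y; the FOC for x is 4/√x = p_x/p_y.
Solve: √x = 4·p_y/p_x, so x*(p_x,p_y) = (4·p_y/p_x)², and y* = (M − p_x·x*)/p_y.
Plugging in: x* = (4·1/2.5)² = 2.56.

x* = 2.56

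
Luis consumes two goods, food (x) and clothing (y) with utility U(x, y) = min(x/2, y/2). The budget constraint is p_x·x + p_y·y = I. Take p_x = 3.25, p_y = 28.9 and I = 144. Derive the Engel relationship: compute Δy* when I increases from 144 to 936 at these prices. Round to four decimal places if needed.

Δy* = 24.6345

Leontief preferences: the optimum is at the kink where x/2 = y/2, i.e. y = x.
Budget: p_x·x + p_y·x = I, so (2·p_x + 2·p_y)·x = 2·I.
Demand: x*(p_x,p_y,I) = 2·I/(2·p_x + 2·p_y), y* = 2·I/(2·p_x + 2·p_y).
Here 2·3.25 + 2·28.9 = 64.3, giving y* = 4.479.
At I' = 936: y* = 29.1135. Change: 29.1135 − 4.479 = 24.6345.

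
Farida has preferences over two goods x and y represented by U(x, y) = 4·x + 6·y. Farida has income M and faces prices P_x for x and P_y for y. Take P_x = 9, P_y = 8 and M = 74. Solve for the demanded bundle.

Perfect substitutes: compare marginal utility per dollar. 4/P_x vs 6/P_y → 0.4444 vs 0.75.
y gives more utility per dollar, so spend all income on y: y* = M/P_y, x* = 0.
Numerically: x* = 0, y* = 9.25.

x* = 0, y* = 9.25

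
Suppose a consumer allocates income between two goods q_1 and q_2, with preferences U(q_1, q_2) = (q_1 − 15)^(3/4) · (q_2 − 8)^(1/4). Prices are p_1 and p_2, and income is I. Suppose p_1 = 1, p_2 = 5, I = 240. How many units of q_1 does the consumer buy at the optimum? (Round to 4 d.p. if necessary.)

q_1* = 153.75

This is Cobb-Douglas in (q_1−15, q_2−8): tangency gives 0.75·p_2·(q_2−8) = 0.25·p_1·(q_1−15).
Substituting into the budget: q_1* = 15 + 0.75·(I − 15·p_1 − 8·p_2)/p_1, and q_2* = 8 + 0.25·(…)/p_2.
Discretionary income = 240 − 15·1 − 8·5 = 185; q_1* = 15 + 0.75·185/1 = 153.75.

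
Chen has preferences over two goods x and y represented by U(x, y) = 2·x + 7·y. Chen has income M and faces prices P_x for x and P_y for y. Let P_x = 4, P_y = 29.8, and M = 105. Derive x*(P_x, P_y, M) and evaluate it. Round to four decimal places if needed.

Perfect substitutes: compare marginal utility per dollar. 2/P_x vs 7/P_y → 0.5 vs 0.2349.
x gives more utility per dollar, so spend all income on x: x* = M/P_x, y* = 0.
Numerically: x* = 26.25, y* = 0.

x* = 26.25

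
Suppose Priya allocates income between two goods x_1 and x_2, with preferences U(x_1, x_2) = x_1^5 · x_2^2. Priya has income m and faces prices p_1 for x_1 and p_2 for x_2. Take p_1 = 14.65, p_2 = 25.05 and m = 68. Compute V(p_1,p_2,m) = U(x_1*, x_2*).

The MRS is (5/2)·x_2/x_1. Set MRS = p_1/p_2.
So 5·p_2·x_2 = 2·p_1·x_1; combined with the budget, a share 5/7 of income goes to x_1.
Demand: x_1*(p_1,p_2,m) = 5/7·m/p_1 and x_2* = 2/7·m/p_2.
At p_1=14.65, p_2=25.05, m=68: x_1* = 5/7·68/14.65 = 3.3155, x_2* = 0.7756.
Utility at the optimum: U(3.3155, 0.7756) = 240.9809.

V = 240.9809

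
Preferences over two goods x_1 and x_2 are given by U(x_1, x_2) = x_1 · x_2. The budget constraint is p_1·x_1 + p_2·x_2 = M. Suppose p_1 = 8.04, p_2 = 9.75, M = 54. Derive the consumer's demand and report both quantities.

MU_x_1/MU_x_2 = (x_2)/(x_1); tangency sets this equal to p_1/p_2.
So p_2·x_2 = p_1·x_1; combined with the budget, a share 0.5 of income goes to x_1.
Demand: x_1*(p_1,p_2,M) = 0.5·M/p_1 and x_2* = 0.5·M/p_2.
At p_1=8.04, p_2=9.75, M=54: x_1* = 0.5·54/8.04 = 3.3582, x_2* = 2.7692.

x_1* = 3.3582, x_2* = 2.7692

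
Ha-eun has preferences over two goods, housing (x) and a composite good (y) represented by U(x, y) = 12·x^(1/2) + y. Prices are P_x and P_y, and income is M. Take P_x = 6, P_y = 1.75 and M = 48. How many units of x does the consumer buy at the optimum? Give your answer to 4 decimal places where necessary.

x* = 3.0625

Solve: √x = 6·P_y/P_x, so x*(P_x,P_y) = (6·P_y/P_x)², and y* = (M − P_x·x*)/P_y.
Plugging in: x* = (6·1.75/6)² = 3.0625.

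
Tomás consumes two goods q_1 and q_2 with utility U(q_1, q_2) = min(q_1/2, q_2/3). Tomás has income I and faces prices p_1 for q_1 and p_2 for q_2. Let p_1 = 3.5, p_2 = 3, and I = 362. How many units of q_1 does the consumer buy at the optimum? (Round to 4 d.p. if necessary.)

q_1* = 45.25

Leontief preferences: the optimum is at the kink where q_1/2 = q_2/3, i.e. q_2 = (3/2)·q_1.
Budget: p_1·q_1 + p_2·(3/2)·q_1 = I, so (2·p_1 + 3·p_2)·q_1 = 2·I.
Demand: q_1*(p_1,p_2,I) = 2·I/(2·p_1 + 3·p_2), q_2* = 3·I/(2·p_1 + 3·p_2).
Here 2·3.5 + 3·3 = 16, giving q_1* = 45.25.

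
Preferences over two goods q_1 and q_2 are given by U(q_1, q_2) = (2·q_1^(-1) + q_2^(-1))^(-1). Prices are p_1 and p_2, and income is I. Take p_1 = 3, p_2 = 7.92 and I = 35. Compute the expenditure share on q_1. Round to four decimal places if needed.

MRS = MU_q_1/MU_q_2 = 2·(q_2/q_1)^(2). Set equal to p_1/p_2.
Solve for the ratio: q_2/q_1 = [(1/2)·p_1/p_2]^(0.5).
With the ratio pinned down, the budget gives q_1* = I/(p_1 + p_2·(q_2/q_1)) and q_2* = (q_2/q_1)·q_1*.
Numerically q_2/q_1 = 0.435194, so q_1* = 35/(3 + 7.92·0.435194) = 5.4291 and q_2* = 0.435194·5.4291 = 2.3627.
Expenditure on q_1: 3·5.4291 = 16.2873; share = 0.4654.

share on q_1 = 0.4654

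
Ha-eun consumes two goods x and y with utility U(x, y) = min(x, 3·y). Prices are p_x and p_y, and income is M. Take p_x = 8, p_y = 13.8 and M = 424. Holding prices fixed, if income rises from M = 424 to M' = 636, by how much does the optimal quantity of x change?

With perfect complements, no substitution: consume in ratio x:y = 3:1.
Budget: p_x·x + p_y·(1/3)·x = M, so (3·p_x + p_y)·x = 3·M.
Demand: x*(p_x,p_y,M) = 3·M/(3·p_x + p_y), y* = M/(3·p_x + p_y).
Here 3·8 + 13.8 = 37.8, giving x* = 33.6508.
At M' = 636: x* = 50.4762. Change: 50.4762 − 33.6508 = 16.8254.

Δx* = 16.8254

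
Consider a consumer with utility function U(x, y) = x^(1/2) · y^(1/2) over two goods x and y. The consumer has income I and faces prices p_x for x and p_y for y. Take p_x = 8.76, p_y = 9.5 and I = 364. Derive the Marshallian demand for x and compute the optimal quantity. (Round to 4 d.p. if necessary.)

x* = 20.7763

MU_x/MU_y = (0.5·y)/(0.5·x); tangency sets this equal to p_x/p_y.
Rearranging, p_y·y = p_x·x. Substituting into the budget gives p_x·x·(1 + 1) = I.
Demand: x*(p_x,p_y,I) = 0.5·I/p_x and y* = 0.5·I/p_y.
At p_x=8.76, p_y=9.5, I=364: x* = 0.5·364/8.76 = 20.7763.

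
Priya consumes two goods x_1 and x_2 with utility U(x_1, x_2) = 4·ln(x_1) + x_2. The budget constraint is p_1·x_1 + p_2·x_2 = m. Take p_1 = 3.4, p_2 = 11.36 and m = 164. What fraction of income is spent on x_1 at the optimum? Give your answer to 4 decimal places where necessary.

share on x_1 = 0.2771

So x_1*(p_1,p_2) = 4·p_2/p_1, independent of income; and x_2* = (m − 4·p_2)/p_2.
At the given prices: x_1* = 4·11.36/3.4 = 13.3647, and x_2* = 10.4366.
Expenditure on x_1: 3.4·13.3647 = 45.44; share = 0.2771.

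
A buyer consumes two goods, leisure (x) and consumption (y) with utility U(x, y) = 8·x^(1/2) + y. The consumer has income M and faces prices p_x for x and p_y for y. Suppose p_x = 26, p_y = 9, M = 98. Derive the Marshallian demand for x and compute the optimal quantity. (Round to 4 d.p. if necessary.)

Set MRS = p_x/p_y: 4·x^(−1/2) = p_x/p_y.
Solve: √x = 4·p_y/p_x, so x*(p_x,p_y) = (4·p_y/p_x)², and y* = (M − p_x·x*)/p_y.
Plugging in: x* = (4·9/26)² = 1.9172.

x* = 1.9172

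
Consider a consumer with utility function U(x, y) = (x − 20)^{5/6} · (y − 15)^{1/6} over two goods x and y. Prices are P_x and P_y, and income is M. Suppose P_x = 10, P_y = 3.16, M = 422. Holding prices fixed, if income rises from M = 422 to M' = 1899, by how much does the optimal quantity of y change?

MRS = 5·(y−15)/(x−20). Tangency with P_x/P_y gives y−15 = (1/5)·(P_x/P_y)·(x−20).
After buying the subsistence bundle (20, 15), a share 5/6 of the remaining income goes to x: x* = 20 + 5/6·(M − 20P_x − 15P_y)/P_x.
Discretionary income = 422 − 20·10 − 15·3.16 = 174.6; y* = 15 + 1/6·174.6/3.16 = 24.2089.
At M' = 1899: y* = 102.1097. Change: 102.1097 − 24.2089 = 77.9008.

Δy* = 77.9008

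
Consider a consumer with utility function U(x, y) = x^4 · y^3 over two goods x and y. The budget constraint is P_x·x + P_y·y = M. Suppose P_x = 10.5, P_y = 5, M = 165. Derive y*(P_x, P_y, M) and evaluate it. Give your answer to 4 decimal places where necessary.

MU_x/MU_y = (4·y)/(3·x); tangency sets this equal to P_x/P_y.
So 4·P_y·y = 3·P_x·x; combined with the budget, a share 4/7 of income goes to x.
Demand: x*(P_x,P_y,M) = 4/7·M/P_x and y* = 3/7·M/P_y.
At P_x=10.5, P_y=5, M=165: y* = 3/7·165/5 = 14.1429.

y* = 14.1429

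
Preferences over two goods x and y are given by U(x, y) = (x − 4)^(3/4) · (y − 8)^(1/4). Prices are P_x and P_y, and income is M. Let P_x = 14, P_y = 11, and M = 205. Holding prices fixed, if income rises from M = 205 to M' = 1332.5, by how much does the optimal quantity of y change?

Δy* = 25.625

This is Cobb-Douglas in (x−4, y−8): tangency gives 0.75·P_y·(y−8) = 0.25·P_x·(x−4).
After buying the subsistence bundle (4, 8), a share 0.75 of the remaining income goes to x: x* = 4 + 0.75·(M − 4P_x − 8P_y)/P_x.
Discretionary income = 205 − 4·14 − 8·11 = 61; y* = 8 + 0.25·61/11 = 9.3864.
At M' = 1332.5: y* = 35.0114. Change: 35.0114 − 9.3864 = 25.625.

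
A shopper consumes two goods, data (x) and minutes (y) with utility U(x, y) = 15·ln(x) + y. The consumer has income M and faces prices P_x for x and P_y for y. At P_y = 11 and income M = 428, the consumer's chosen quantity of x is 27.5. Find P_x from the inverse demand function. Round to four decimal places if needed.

Set MRS = P_x/P_y: (15/x)/1 = P_x/P_y.
So x*(P_x,P_y) = 15·P_y/P_x, independent of income; and y* = (M − 15·P_y)/P_y.
Set x* = 27.5 in the demand function and solve for P_x: P_x = 6.

P_x = 6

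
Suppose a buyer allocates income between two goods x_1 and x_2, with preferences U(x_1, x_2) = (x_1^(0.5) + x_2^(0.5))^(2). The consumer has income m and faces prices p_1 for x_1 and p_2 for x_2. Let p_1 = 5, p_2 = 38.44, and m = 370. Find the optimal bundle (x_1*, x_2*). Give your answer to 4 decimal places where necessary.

x_1* = 65.4825, x_2* = 1.1079

MRS = MU_x_1/MU_x_2 = (x_2/x_1)^(0.5). Set equal to p_1/p_2.
Solve for the ratio: x_2/x_1 = [p_1/p_2]^(2).
Substitute x_2 = (x_2/x_1)·x_1 into the budget: x_1* = m/(p_1 + p_2·(x_2/x_1)).
Numerically x_2/x_1 = 0.016919, so x_1* = 370/(5 + 38.44·0.016919) = 65.4825 and x_2* = 0.016919·65.4825 = 1.1079.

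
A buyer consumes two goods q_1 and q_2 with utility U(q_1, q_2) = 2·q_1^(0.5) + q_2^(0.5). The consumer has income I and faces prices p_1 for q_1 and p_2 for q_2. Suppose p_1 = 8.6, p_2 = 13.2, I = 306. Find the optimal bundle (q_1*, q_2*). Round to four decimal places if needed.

MRS = MU_q_1/MU_q_2 = 2·(q_2/q_1)^(0.5). Set equal to p_1/p_2.
Hence q_2/q_1 = ((1/2)·p_1/p_2)^(1/(0.5)), i.e. raised to the 2 power.
Substitute q_2 = (q_2/q_1)·q_1 into the budget: q_1* = I/(p_1 + p_2·(q_2/q_1)).
Numerically q_2/q_1 = 0.106118, so q_1* = 306/(8.6 + 13.2·0.106118) = 30.5977 and q_2* = 0.106118·30.5977 = 3.247.

q_1* = 30.5977, q_2* = 3.247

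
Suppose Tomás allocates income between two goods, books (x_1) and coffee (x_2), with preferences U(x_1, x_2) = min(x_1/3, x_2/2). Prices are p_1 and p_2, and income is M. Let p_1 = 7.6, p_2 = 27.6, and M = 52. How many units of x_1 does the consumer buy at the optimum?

With perfect complements, no substitution: consume in ratio x_1:x_2 = 3:2.
Budget: p_1·x_1 + p_2·(2/3)·x_1 = M, so (3·p_1 + 2·p_2)·x_1 = 3·M.
Demand: x_1*(p_1,p_2,M) = 3·M/(3·p_1 + 2·p_2), x_2* = 2·M/(3·p_1 + 2·p_2).
Here 3·7.6 + 2·27.6 = 78, giving x_1* = 2.

x_1* = 2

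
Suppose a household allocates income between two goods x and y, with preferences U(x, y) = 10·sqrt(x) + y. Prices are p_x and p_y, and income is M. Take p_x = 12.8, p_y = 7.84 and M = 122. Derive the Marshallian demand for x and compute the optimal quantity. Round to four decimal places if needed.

x* = 9.3789

Set MRS = p_x/p_y: 5·x^(−1/2) = p_x/p_y.
Thus x* = (5·p_y/p_x)² — independent of M — with the rest of income spent on y.
Plugging in: x* = (5·7.84/12.8)² = 9.3789.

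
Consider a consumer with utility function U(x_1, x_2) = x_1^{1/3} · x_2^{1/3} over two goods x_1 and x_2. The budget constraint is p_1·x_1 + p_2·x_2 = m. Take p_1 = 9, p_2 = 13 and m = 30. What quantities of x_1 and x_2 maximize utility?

Demand: x_1*(p_1,p_2,m) = 0.5·m/p_1 and x_2* = 0.5·m/p_2.
At p_1=9, p_2=13, m=30: x_1* = 0.5·30/9 = 1.6667, x_2* = 1.1538.

x_1* = 1.6667, x_2* = 1.1538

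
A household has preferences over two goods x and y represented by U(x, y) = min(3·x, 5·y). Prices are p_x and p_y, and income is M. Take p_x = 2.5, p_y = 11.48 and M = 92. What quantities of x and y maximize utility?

With perfect complements, no substitution: consume in ratio x:y = 5:3.
Budget: p_x·x + p_y·(3/5)·x = M, so (5·p_x + 3·p_y)·x = 5·M.
Demand: x*(p_x,p_y,M) = 5·M/(5·p_x + 3·p_y), y* = 3·M/(5·p_x + 3·p_y).
Here 5·2.5 + 3·11.48 = 46.94, giving x* = 9.7997 and y* = 5.8798.

x* = 9.7997, y* = 5.8798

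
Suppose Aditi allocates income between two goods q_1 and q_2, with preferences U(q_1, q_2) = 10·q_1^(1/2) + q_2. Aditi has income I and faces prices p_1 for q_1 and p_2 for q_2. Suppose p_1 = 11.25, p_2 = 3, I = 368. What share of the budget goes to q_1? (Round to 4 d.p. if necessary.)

MU_q_1 = 5/√q_1, MU_q_2 = 1. Tangency: 5/√q_1 = p_1/p_2.
Solve: √q_1 = 5·p_2/p_1, so q_1*(p_1,p_2) = (5·p_2/p_1)², and q_2* = (I − p_1·q_1*)/p_2.
Plugging in: q_1* = (5·3/11.25)² = 1.7778, q_2* = 116.
Expenditure on q_1: 11.25·1.7778 = 20; share = 0.0543.

share on q_1 = 0.0543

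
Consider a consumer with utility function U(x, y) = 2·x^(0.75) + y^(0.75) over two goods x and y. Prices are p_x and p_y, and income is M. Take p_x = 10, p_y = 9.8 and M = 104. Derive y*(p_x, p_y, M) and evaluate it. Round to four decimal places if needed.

y* = 0.6608

MRS = MU_x/MU_y = 2·(y/x)^(0.25). Set equal to p_x/p_y.
Solve for the ratio: y/x = [(1/2)·p_x/p_y]^(4).
Substitute y = (y/x)·x into the budget: x* = M/(p_x + p_y·(y/x)).
Numerically y/x = 0.06776, so x* = 104/(10 + 9.8·0.06776) = 9.7524 and y* = 0.06776·9.7524 = 0.6608.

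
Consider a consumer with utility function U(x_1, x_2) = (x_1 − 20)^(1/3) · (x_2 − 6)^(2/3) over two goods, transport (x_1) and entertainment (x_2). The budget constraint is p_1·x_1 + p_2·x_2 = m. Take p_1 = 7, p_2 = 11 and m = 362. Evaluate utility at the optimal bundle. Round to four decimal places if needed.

V = 8.7243

This is Cobb-Douglas in (x_1−20, x_2−6): tangency gives 1/3·p_2·(x_2−6) = 2/3·p_1·(x_1−20).
Substituting into the budget: x_1* = 20 + 1/3·(m − 20·p_1 − 6·p_2)/p_1, and x_2* = 6 + 2/3·(…)/p_2.
Discretionary income = 362 − 20·7 − 6·11 = 156; x_1* = 20 + 1/3·156/7 = 27.4286; x_2* = 6 + 2/3·156/11 = 15.4545.
Utility at the optimum: U(27.4286, 15.4545) = 8.7243.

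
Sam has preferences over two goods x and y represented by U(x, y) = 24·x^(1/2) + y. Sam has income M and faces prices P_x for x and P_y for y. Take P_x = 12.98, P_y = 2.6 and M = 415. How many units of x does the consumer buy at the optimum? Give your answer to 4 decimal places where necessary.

MU_x = 12/√x, MU_y = 1. Tangency: 12/√x = P_x/P_y.
Thus x* = (12·P_y/P_x)² — independent of M — with the rest of income spent on y.
Plugging in: x* = (12·2.6/12.98)² = 5.7778.

x* = 5.7778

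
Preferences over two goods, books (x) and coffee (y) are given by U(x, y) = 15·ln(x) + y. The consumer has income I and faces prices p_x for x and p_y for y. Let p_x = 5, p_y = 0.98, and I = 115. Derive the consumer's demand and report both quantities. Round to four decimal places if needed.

MU_x = 15/x, MU_y = 1. Tangency: 15/x = p_x/p_y.
So x*(p_x,p_y) = 15·p_y/p_x, independent of income; and y* = (I − 15·p_y)/p_y.
At the given prices: x* = 15·0.98/5 = 2.94, and y* = 102.3469.

x* = 2.94, y* = 102.3469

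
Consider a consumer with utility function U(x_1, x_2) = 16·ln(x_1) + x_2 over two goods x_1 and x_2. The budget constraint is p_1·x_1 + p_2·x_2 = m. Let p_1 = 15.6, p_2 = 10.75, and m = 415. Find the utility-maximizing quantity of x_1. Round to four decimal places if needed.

x_1* = 11.0256

Set MRS = p_1/p_2: (16/x_1)/1 = p_1/p_2.
So x_1*(p_1,p_2) = 16·p_2/p_1, independent of income; and x_2* = (m − 16·p_2)/p_2.
At the given prices: x_1* = 16·10.75/15.6 = 11.0256.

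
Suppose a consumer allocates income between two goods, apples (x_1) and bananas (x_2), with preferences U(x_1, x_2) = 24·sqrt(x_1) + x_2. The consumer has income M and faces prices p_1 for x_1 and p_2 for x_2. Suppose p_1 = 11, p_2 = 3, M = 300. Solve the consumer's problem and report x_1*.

Set MRS = p_1/p_2: 12·x_1^(−1/2) = p_1/p_2.
Solve: √x_1 = 12·p_2/p_1, so x_1*(p_1,p_2) = (12·p_2/p_1)², and x_2* = (M − p_1·x_1*)/p_2.
Plugging in: x_1* = (12·3/11)² = 10.7107.

x_1* = 10.7107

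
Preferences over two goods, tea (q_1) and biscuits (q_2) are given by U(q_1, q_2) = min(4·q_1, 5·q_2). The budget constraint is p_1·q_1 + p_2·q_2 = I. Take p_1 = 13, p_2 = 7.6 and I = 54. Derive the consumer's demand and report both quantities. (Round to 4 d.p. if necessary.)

q_1* = 2.8302, q_2* = 2.2642

Leontief preferences: the optimum is at the kink where q_1/5 = q_2/4, i.e. q_2 = (4/5)·q_1.
Budget: p_1·q_1 + p_2·(4/5)·q_1 = I, so (5·p_1 + 4·p_2)·q_1 = 5·I.
Demand: q_1*(p_1,p_2,I) = 5·I/(5·p_1 + 4·p_2), q_2* = 4·I/(5·p_1 + 4·p_2).
Here 5·13 + 4·7.6 = 95.4, giving q_1* = 2.8302 and q_2* = 2.2642.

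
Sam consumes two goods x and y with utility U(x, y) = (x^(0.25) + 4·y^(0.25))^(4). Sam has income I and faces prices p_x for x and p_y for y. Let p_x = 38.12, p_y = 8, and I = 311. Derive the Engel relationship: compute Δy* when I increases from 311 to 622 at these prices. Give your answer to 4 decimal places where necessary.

MU_x ∝ x^(-0.75), MU_y ∝ 4·y^(-0.75), so MRS = (1/4)·(y/x)^(0.75) = p_x/p_y.
Solve for the ratio: y/x = [4·p_x/p_y]^(4/3).
With the ratio pinned down, the budget gives x* = I/(p_x + p_y·(y/x)) and y* = (y/x)·x*.
Numerically y/x = 50.913216, so x* = 311/(38.12 + 8·50.913216) = 0.6982 and y* = 50.913216·0.6982 = 35.548.
At I' = 622: y* = 71.0961. Change: 71.0961 − 35.548 = 35.548.

Δy* = 35.548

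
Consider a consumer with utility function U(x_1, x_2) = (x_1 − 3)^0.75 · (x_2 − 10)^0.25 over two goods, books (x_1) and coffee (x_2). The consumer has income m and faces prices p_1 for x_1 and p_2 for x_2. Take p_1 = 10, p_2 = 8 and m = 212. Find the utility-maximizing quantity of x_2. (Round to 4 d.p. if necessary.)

After buying the subsistence bundle (3, 10), a share 0.75 of the remaining income goes to x_1: x_1* = 3 + 0.75·(m − 3p_1 − 10p_2)/p_1.
Discretionary income = 212 − 3·10 − 10·8 = 102; x_2* = 10 + 0.25·102/8 = 13.1875.

x_2* = 13.1875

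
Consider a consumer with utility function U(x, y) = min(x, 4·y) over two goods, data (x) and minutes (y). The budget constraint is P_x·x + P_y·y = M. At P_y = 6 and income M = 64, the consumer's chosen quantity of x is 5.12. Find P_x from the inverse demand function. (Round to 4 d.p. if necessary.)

With perfect complements, no substitution: consume in ratio x:y = 4:1.
Budget: P_x·x + P_y·(1/4)·x = M, so (4·P_x + P_y)·x = 4·M.
Demand: x*(P_x,P_y,M) = 4·M/(4·P_x + P_y), y* = M/(4·P_x + P_y).
Set x* = 5.12 in the demand function and solve for P_x: P_x = 11.

P_x = 11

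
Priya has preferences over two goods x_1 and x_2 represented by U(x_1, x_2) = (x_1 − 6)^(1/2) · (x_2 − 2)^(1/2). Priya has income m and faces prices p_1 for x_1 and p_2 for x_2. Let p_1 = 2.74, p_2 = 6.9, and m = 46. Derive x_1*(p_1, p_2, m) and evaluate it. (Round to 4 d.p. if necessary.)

Substituting into the budget: x_1* = 6 + 0.5·(m − 6·p_1 − 2·p_2)/p_1, and x_2* = 2 + 0.5·(…)/p_2.
Discretionary income = 46 − 6·2.74 − 2·6.9 = 15.76; x_1* = 6 + 0.5·15.76/2.74 = 8.8759.

x_1* = 8.8759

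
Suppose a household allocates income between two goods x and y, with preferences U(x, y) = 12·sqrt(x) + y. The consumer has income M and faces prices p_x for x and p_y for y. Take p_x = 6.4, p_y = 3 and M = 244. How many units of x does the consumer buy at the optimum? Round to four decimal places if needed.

x* = 7.9102

Utility is quasi-linear in y; the FOC for x is 6/√x = p_x/p_y.
Thus x* = (6·p_y/p_x)² — independent of M — with the rest of income spent on y.
Plugging in: x* = (6·3/6.4)² = 7.9102.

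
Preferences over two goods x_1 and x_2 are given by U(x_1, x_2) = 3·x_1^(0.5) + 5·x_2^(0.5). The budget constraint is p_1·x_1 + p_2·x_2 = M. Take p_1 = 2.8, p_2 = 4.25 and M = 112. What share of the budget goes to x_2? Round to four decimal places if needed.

share on x_2 = 0.6467

MRS = MU_x_1/MU_x_2 = (3/5)·(x_2/x_1)^(0.5). Set equal to p_1/p_2.
Hence x_2/x_1 = ((5/3)·p_1/p_2)^(1/(0.5)), i.e. raised to the 2 power.
With the ratio pinned down, the budget gives x_1* = M/(p_1 + p_2·(x_2/x_1)) and x_2* = (x_2/x_1)·x_1*.
Numerically x_2/x_1 = 1.20569, so x_1* = 112/(2.8 + 4.25·1.20569) = 14.1339 and x_2* = 1.20569·14.1339 = 17.0412.
Expenditure on x_2: 4.25·17.0412 = 72.4249; share = 0.6467.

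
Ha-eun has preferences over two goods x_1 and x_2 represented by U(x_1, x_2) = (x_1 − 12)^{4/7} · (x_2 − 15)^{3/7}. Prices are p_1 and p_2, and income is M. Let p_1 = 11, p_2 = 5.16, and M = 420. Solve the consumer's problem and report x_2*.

After buying the subsistence bundle (12, 15), a share 4/7 of the remaining income goes to x_1: x_1* = 12 + 4/7·(M − 12p_1 − 15p_2)/p_1.
Discretionary income = 420 − 12·11 − 15·5.16 = 210.6; x_2* = 15 + 3/7·210.6/5.16 = 32.4917.

x_2* = 32.4917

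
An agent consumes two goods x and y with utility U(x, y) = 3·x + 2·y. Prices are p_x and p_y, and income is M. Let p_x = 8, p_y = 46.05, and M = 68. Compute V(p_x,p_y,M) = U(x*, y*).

Linear utility — the consumer picks whichever good has higher MU/price: 3/8 = 0.375 vs 2/46.05 = 0.0434.
x gives more utility per dollar, so spend all income on x: x* = M/p_x, y* = 0.
Numerically: x* = 8.5, y* = 0.
Utility at the optimum: U(8.5, 0) = 25.5.

V = 25.5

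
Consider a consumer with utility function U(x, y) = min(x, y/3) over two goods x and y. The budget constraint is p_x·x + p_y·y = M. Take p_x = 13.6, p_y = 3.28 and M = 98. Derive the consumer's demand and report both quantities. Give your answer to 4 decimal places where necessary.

x* = 4.1809, y* = 12.5427

Leontief preferences: the optimum is at the kink where x/1 = y/3, i.e. y = 3·x.
Budget: p_x·x + p_y·3·x = M, so (p_x + 3·p_y)·x = M.
Demand: x*(p_x,p_y,M) = M/(p_x + 3·p_y), y* = 3·M/(p_x + 3·p_y).
Here 13.6 + 3·3.28 = 23.44, giving x* = 4.1809 and y* = 12.5427.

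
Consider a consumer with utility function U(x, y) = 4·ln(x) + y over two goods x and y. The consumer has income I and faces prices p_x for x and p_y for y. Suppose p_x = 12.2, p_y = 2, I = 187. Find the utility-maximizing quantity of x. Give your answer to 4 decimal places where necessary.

MU_x = 4/x, MU_y = 1. Tangency: 4/x = p_x/p_y.
So x*(p_x,p_y) = 4·p_y/p_x, independent of income; and y* = (I − 4·p_y)/p_y.
At the given prices: x* = 4·2/12.2 = 0.6557.

x* = 0.6557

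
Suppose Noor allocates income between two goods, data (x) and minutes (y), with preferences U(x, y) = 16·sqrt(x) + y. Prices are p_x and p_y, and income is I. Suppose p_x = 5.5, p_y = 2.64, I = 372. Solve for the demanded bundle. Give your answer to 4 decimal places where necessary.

Plugging in: x* = (8·2.64/5.5)² = 14.7456, y* = 110.1891.

x* = 14.7456, y* = 110.1891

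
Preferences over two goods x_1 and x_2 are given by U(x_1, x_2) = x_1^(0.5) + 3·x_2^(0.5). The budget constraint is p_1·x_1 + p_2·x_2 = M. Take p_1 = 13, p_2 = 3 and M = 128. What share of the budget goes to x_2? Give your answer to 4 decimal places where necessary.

MU_x_1 ∝ x_1^(-0.5), MU_x_2 ∝ 3·x_2^(-0.5), so MRS = (1/3)·(x_2/x_1)^(0.5) = p_1/p_2.
Solve for the ratio: x_2/x_1 = [3·p_1/p_2]^(2).
With the ratio pinned down, the budget gives x_1* = M/(p_1 + p_2·(x_2/x_1)) and x_2* = (x_2/x_1)·x_1*.
Numerically x_2/x_1 = 169, so x_1* = 128/(13 + 3·169) = 0.2462 and x_2* = 169·0.2462 = 41.6.
Expenditure on x_2: 3·41.6 = 124.8; share = 0.975.

share on x_2 = 0.975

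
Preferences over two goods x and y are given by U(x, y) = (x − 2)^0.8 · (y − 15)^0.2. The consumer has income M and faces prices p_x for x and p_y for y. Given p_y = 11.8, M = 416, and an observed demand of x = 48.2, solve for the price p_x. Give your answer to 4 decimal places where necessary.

This is Cobb-Douglas in (x−2, y−15): tangency gives 0.8·p_y·(y−15) = 0.2·p_x·(x−2).
After buying the subsistence bundle (2, 15), a share 0.8 of the remaining income goes to x: x* = 2 + 0.8·(M − 2p_x − 15p_y)/p_x.
Set x* = 48.2 in the demand function and solve for p_x: p_x = 4.

p_x = 4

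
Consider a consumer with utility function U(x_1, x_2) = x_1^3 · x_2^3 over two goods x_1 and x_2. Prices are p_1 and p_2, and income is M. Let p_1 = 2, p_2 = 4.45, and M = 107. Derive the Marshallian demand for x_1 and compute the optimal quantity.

x_1* = 26.75

The MRS is x_2/x_1. Set MRS = p_1/p_2.
So 3·p_2·x_2 = 3·p_1·x_1; combined with the budget, a share 0.5 of income goes to x_1.
Demand: x_1*(p_1,p_2,M) = 0.5·M/p_1 and x_2* = 0.5·M/p_2.
At p_1=2, p_2=4.45, M=107: x_1* = 0.5·107/2 = 26.75.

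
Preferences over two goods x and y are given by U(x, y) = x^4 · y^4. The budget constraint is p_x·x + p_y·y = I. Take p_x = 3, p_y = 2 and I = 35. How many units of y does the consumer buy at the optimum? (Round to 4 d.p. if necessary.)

At p_x=3, p_y=2, I=35: y* = 0.5·35/2 = 8.75.

y* = 8.75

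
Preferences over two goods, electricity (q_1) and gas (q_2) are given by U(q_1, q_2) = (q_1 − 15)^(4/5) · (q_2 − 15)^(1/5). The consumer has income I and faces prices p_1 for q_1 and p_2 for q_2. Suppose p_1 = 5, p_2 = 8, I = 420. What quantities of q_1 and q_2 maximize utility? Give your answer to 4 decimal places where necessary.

q_1* = 51, q_2* = 20.625

MRS = 4·(q_2−15)/(q_1−15). Tangency with p_1/p_2 gives q_2−15 = (1/4)·(p_1/p_2)·(q_1−15).
After buying the subsistence bundle (15, 15), a share 0.8 of the remaining income goes to q_1: q_1* = 15 + 0.8·(I − 15p_1 − 15p_2)/p_1.
Discretionary income = 420 − 15·5 − 15·8 = 225; q_1* = 15 + 0.8·225/5 = 51; q_2* = 15 + 0.2·225/8 = 20.625.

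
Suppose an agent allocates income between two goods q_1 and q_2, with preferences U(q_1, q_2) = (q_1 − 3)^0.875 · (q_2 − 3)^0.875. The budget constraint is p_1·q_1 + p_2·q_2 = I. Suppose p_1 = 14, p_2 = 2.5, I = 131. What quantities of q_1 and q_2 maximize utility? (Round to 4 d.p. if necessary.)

This is Cobb-Douglas in (q_1−3, q_2−3): tangency gives 0.875·p_2·(q_2−3) = 0.875·p_1·(q_1−3).
After buying the subsistence bundle (3, 3), a share 0.5 of the remaining income goes to q_1: q_1* = 3 + 0.5·(I − 3p_1 − 3p_2)/p_1.
Discretionary income = 131 − 3·14 − 3·2.5 = 81.5; q_1* = 3 + 0.5·81.5/14 = 5.9107; q_2* = 3 + 0.5·81.5/2.5 = 19.3.

q_1* = 5.9107, q_2* = 19.3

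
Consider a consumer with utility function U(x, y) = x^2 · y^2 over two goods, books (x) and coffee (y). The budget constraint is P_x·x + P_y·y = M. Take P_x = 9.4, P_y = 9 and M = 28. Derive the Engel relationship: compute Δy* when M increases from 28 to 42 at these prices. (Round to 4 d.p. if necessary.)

The MRS is y/x. Set MRS = P_x/P_y.
Rearranging, P_y·y = P_x·x. Substituting into the budget gives P_x·x·(1 + 1) = M.
Demand: x*(P_x,P_y,M) = 0.5·M/P_x and y* = 0.5·M/P_y.
At P_x=9.4, P_y=9, M=28: y* = 0.5·28/9 = 1.5556.
At M' = 42: y* = 2.3333. Change: 2.3333 − 1.5556 = 0.7778.

Δy* = 0.7778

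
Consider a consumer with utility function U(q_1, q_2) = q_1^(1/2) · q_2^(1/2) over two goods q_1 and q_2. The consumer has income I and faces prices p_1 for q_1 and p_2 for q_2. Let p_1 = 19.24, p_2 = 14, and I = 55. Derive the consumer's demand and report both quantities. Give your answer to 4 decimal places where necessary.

At p_1=19.24, p_2=14, I=55: q_1* = 0.5·55/19.24 = 1.4293, q_2* = 1.9643.

q_1* = 1.4293, q_2* = 1.9643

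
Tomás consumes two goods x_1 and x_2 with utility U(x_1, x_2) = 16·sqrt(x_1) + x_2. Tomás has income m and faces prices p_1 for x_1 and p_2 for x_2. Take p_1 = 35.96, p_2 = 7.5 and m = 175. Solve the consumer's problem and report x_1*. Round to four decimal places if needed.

Set MRS = p_1/p_2: 8·x_1^(−1/2) = p_1/p_2.
Thus x_1* = (8·p_2/p_1)² — independent of m — with the rest of income spent on x_2.
Plugging in: x_1* = (8·7.5/35.96)² = 2.784.

x_1* = 2.784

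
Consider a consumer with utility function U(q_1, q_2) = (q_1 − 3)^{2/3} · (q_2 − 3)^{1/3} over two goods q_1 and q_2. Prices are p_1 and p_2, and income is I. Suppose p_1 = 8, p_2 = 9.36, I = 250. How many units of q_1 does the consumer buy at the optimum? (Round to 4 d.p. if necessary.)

q_1* = 19.4933

This is Cobb-Douglas in (q_1−3, q_2−3): tangency gives 2/3·p_2·(q_2−3) = 1/3·p_1·(q_1−3).
Substituting into the budget: q_1* = 3 + 2/3·(I − 3·p_1 − 3·p_2)/p_1, and q_2* = 3 + 1/3·(…)/p_2.
Discretionary income = 250 − 3·8 − 3·9.36 = 197.92; q_1* = 3 + 2/3·197.92/8 = 19.4933.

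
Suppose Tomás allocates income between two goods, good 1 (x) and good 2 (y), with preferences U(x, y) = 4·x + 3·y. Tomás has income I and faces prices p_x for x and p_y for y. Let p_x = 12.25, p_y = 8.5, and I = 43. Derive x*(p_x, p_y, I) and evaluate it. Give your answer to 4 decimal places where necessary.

Perfect substitutes: compare marginal utility per dollar. 4/p_x vs 3/p_y → 0.3265 vs 0.3529.
y gives more utility per dollar, so spend all income on y: y* = I/p_y, x* = 0.
Numerically: x* = 0, y* = 5.0588.

x* = 0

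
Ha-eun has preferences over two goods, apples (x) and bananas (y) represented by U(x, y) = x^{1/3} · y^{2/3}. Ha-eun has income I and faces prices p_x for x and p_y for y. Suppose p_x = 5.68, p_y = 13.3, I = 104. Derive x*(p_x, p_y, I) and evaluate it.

x* = 6.1033

Tangency: MRS = (1/2)·y/x = p_x/p_y.
So 1/3·p_y·y = 2/3·p_x·x; combined with the budget, a share 1/3 of income goes to x.
Demand: x*(p_x,p_y,I) = 1/3·I/p_x and y* = 2/3·I/p_y.
At p_x=5.68, p_y=13.3, I=104: x* = 1/3·104/5.68 = 6.1033.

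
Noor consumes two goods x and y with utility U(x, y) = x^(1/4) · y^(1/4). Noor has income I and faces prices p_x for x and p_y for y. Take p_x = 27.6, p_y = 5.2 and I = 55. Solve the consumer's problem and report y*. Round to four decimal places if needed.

y* = 5.2885

Tangency: MRS = y/x = p_x/p_y.
Rearranging, p_y·y = p_x·x. Substituting into the budget gives p_x·x·(1 + 1) = I.
Demand: x*(p_x,p_y,I) = 0.5·I/p_x and y* = 0.5·I/p_y.
At p_x=27.6, p_y=5.2, I=55: y* = 0.5·55/5.2 = 5.2885.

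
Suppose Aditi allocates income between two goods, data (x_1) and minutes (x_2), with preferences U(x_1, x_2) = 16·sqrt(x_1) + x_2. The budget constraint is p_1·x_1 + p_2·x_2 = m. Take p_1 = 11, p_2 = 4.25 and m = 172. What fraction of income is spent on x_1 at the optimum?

share on x_1 = 0.611

Utility is quasi-linear in x_2; the FOC for x_1 is 8/√x_1 = p_1/p_2.
Solve: √x_1 = 8·p_2/p_1, so x_1*(p_1,p_2) = (8·p_2/p_1)², and x_2* = (m − p_1·x_1*)/p_2.
Plugging in: x_1* = (8·4.25/11)² = 9.5537, x_2* = 15.7433.
Expenditure on x_1: 11·9.5537 = 105.0909; share = 0.611.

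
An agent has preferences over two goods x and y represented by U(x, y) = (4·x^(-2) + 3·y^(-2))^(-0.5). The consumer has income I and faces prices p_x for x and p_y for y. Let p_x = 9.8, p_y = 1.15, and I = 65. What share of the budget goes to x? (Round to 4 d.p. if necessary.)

From the CES first-order condition, (4/3)·(y/x)^(3) = p_x/p_y.
Hence y/x = ((3/4)·p_x/p_y)^(1/(3)), i.e. raised to the 1/3 power.
With the ratio pinned down, the budget gives x* = I/(p_x + p_y·(y/x)) and y* = (y/x)·x*.
Numerically y/x = 1.855794, so x* = 65/(9.8 + 1.15·1.855794) = 5.4465 and y* = 1.855794·5.4465 = 10.1077.
Expenditure on x: 9.8·5.4465 = 53.3762; share = 0.8212.

share on x = 0.8212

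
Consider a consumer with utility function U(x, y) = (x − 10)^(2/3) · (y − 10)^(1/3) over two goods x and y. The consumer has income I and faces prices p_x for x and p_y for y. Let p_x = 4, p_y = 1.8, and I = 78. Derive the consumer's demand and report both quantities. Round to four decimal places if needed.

x* = 13.3333, y* = 13.7037

Let x' = x−10, y' = y−10. MRS = 2·y'/x' = p_x/p_y.
After buying the subsistence bundle (10, 10), a share 2/3 of the remaining income goes to x: x* = 10 + 2/3·(I − 10p_x − 10p_y)/p_x.
Discretionary income = 78 − 10·4 − 10·1.8 = 20; x* = 10 + 2/3·20/4 = 13.3333; y* = 10 + 1/3·20/1.8 = 13.7037.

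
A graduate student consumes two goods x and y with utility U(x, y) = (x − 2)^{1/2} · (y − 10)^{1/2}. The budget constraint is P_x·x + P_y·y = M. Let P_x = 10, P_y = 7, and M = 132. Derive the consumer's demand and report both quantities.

MRS = (y−10)/(x−2). Tangency with P_x/P_y gives y−10 = (P_x/P_y)·(x−2).
Substituting into the budget: x* = 2 + 0.5·(M − 2·P_x − 10·P_y)/P_x, and y* = 10 + 0.5·(…)/P_y.
Discretionary income = 132 − 2·10 − 10·7 = 42; x* = 2 + 0.5·42/10 = 4.1; y* = 10 + 0.5·42/7 = 13.

x* = 4.1, y* = 13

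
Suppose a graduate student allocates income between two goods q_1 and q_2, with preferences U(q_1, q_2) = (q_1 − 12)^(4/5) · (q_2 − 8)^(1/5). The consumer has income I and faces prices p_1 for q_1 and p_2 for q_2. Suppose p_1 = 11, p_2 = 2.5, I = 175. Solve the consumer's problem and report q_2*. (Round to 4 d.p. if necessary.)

q_2* = 9.84

MRS = 4·(q_2−8)/(q_1−12). Tangency with p_1/p_2 gives q_2−8 = (1/4)·(p_1/p_2)·(q_1−12).
After buying the subsistence bundle (12, 8), a share 0.8 of the remaining income goes to q_1: q_1* = 12 + 0.8·(I − 12p_1 − 8p_2)/p_1.
Discretionary income = 175 − 12·11 − 8·2.5 = 23; q_2* = 8 + 0.2·23/2.5 = 9.84.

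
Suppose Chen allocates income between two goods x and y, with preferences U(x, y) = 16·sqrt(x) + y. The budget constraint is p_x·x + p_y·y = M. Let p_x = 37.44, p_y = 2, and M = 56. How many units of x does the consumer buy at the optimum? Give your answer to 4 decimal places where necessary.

x* = 0.1826

Set MRS = p_x/p_y: 8·x^(−1/2) = p_x/p_y.
Thus x* = (8·p_y/p_x)² — independent of M — with the rest of income spent on y.
Plugging in: x* = (8·2/37.44)² = 0.1826.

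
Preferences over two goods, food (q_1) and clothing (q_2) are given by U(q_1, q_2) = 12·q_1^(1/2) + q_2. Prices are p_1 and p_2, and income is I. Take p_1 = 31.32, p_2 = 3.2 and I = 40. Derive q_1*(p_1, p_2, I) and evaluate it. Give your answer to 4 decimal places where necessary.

Thus q_1* = (6·p_2/p_1)² — independent of I — with the rest of income spent on q_2.
Plugging in: q_1* = (6·3.2/31.32)² = 0.3758.

q_1* = 0.3758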